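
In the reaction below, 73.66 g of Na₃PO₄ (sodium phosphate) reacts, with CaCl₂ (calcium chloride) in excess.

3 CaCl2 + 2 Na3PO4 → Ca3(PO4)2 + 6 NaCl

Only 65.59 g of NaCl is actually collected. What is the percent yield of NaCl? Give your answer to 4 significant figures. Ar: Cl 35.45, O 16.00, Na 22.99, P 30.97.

83.26 %

M(Na3PO4) = 3(22.99) + 30.97 + 4(16.00) = 163.94 g/mol.
M(NaCl) = 22.99 + 35.45 = 58.44 g/mol.
n(Na3PO4) = 73.660 g / 163.94 g/mol = 0.44931 mol.
From the equation the Na3PO4:NaCl mole ratio is 2:6, so n(NaCl) = 0.44931 × 6/2 = 1.3479 mol.
Mass of NaCl = 1.3479 mol × 58.44 g/mol = 78.773 g.
This is the theoretical yield. Percent yield = 65.59 g / 78.773 g × 100% = 83.264%.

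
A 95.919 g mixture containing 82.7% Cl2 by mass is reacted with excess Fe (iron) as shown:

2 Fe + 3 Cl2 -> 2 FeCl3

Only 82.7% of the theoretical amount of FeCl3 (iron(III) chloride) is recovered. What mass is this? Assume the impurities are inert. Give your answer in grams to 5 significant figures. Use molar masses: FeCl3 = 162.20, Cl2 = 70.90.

100.05 g

Pure Cl2 available = 95.919 g × 0.827 = 79.3250 g.
n(Cl2) = 79.3250 g / 70.90 g/mol = 1.11883 mol.
From the equation the Cl2:FeCl3 mole ratio is 3:2, so n(FeCl3) = 1.11883 × 2/3 = 0.745886 mol.
Mass of FeCl3 = 0.745886 mol × 162.20 g/mol = 120.983 g.
Actual mass collected = 120.983 g × 0.827 = 100.053 g.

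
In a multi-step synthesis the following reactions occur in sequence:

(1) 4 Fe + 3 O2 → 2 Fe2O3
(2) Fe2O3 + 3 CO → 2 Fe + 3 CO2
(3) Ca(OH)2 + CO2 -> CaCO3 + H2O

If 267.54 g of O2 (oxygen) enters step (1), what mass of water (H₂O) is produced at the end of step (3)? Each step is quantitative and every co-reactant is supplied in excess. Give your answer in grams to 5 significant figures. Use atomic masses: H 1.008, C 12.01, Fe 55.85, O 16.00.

301.25 g

M(O2) = 2(16.00) = 32.00 g/mol.
M(H2O) = 2(1.008) + 16.00 = 18.016 g/mol.
n(O2) = 267.54 / 32.00 = 8.36063 mol.
Reaction (1): O2→Fe2O3 ratio 3:2 ⇒ n(Fe2O3) = 5.57375 mol.
Reaction (2): Fe2O3→CO2 ratio 1:3 ⇒ n(CO2) = 16.7213 mol.
Reaction (3): CO2→H2O ratio 1:1 ⇒ n(H2O) = 16.7213 mol.
Mass of H2O = 16.7213 × 18.016 = 301.250 g.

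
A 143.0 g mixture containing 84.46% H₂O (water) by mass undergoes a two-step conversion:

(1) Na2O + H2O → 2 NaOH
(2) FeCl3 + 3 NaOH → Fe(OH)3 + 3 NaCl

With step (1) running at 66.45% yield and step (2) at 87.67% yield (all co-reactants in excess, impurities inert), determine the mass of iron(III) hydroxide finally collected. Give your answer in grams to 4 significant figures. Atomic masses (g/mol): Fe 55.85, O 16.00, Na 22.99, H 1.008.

278.3 g

Pure H2O = 143.0 × 0.8446 = 120.78 g.
M(H2O) = 2(1.008) + 16.00 = 18.016 g/mol.
M(Fe(OH)3) = 55.85 + 3(16.00) + 3(1.008) = 106.874 g/mol.
n(H2O) = 120.78 / 18.016 = 6.7039 mol.
Step 1 (H2O:NaOH = 1:2): theoretical n(NaOH) = 13.408 mol; at 66.45% yield, n(NaOH) = 8.9095 mol.
Step 2 (NaOH:Fe(OH)3 = 3:1): theoretical n(Fe(OH)3) = 2.9698 mol, so theoretical mass = 2.9698 × 106.874 = 317.40 g.
At 87.67% yield, actual mass of Fe(OH)3 = 317.40 × 0.8767 = 278.26 g.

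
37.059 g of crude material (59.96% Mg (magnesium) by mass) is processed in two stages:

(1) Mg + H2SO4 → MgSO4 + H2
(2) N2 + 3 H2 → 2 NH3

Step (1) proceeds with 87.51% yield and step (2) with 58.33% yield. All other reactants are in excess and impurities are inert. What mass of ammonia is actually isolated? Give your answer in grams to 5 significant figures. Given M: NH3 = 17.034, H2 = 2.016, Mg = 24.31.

5.2984 g

Pure Mg = 37.059 × 0.5996 = 22.2206 g.
n(Mg) = 22.2206 / 24.31 = 0.914051 mol.
Step 1 (Mg:H2 = 1:1): theoretical n(H2) = 0.914051 mol; at 87.51% yield, n(H2) = 0.799886 mol.
Step 2 (H2:NH3 = 3:2): theoretical n(NH3) = 0.533257 mol, so theoretical mass = 0.533257 × 17.034 = 9.08350 g.
At 58.33% yield, actual mass of NH3 = 9.08350 × 0.5833 = 5.29841 g.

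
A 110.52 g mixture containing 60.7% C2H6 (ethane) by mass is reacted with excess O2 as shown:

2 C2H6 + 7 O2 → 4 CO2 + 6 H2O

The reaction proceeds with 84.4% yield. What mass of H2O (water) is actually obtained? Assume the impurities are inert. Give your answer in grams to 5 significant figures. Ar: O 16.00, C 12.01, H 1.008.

101.78 g

Pure C2H6 available = 110.52 g × 0.607 = 67.0856 g.
M(C2H6) = 2(12.01) + 6(1.008) = 30.068 g/mol.
M(H2O) = 2(1.008) + 16.00 = 18.016 g/mol.
n(C2H6) = 67.0856 g / 30.068 g/mol = 2.23113 mol.
From the equation the C2H6:H2O mole ratio is 2:6, so n(H2O) = 2.23113 × 6/2 = 6.69339 mol.
Mass of H2O = 6.69339 mol × 18.016 g/mol = 120.588 g.
Actual mass collected = 120.588 g × 0.844 = 101.776 g.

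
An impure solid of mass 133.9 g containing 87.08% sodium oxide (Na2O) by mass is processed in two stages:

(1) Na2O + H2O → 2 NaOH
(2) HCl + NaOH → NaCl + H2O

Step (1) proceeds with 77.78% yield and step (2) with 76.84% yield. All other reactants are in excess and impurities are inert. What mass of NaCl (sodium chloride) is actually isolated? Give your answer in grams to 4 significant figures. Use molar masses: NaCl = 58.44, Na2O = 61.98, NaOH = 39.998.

131.4 g

Pure Na2O = 133.9 × 0.8708 = 116.60 g.
n(Na2O) = 116.60 / 61.98 = 1.8813 mol.
Step 1 (Na2O:NaOH = 1:2): theoretical n(NaOH) = 3.7625 mol; at 77.78% yield, n(NaOH) = 2.9265 mol.
Step 2 (NaOH:NaCl = 1:1): theoretical n(NaCl) = 2.9265 mol, so theoretical mass = 2.9265 × 58.44 = 171.02 g.
At 76.84% yield, actual mass of NaCl = 171.02 × 0.7684 = 131.41 g.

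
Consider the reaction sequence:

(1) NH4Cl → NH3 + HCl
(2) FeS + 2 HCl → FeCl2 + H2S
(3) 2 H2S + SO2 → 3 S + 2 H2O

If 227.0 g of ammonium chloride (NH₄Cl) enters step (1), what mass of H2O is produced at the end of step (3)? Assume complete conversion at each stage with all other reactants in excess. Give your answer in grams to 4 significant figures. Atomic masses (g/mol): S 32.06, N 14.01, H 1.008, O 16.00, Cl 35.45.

38.23 g

M(NH4Cl) = 14.01 + 4(1.008) + 35.45 = 53.492 g/mol.
M(H2O) = 2(1.008) + 16.00 = 18.016 g/mol.
n(NH4Cl) = 227.0 / 53.492 = 4.2436 mol.
Reaction (1): NH4Cl→HCl ratio 1:1 ⇒ n(HCl) = 4.2436 mol.
Reaction (2): HCl→H2S ratio 2:1 ⇒ n(H2S) = 2.1218 mol.
Reaction (3): H2S→H2O ratio 2:2 ⇒ n(H2O) = 2.1218 mol.
Mass of H2O = 2.1218 × 18.016 = 38.227 g.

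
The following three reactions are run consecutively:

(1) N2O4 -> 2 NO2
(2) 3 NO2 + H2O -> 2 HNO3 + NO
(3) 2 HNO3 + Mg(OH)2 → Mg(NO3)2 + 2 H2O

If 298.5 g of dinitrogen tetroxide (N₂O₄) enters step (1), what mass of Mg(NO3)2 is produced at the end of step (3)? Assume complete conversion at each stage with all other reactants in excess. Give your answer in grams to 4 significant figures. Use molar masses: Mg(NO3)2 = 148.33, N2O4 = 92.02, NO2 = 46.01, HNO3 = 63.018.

320.8 g

n(N2O4) = 298.5 / 92.02 = 3.2439 mol.
Reaction (1): N2O4→NO2 ratio 1:2 ⇒ n(NO2) = 6.4877 mol.
Reaction (2): NO2→HNO3 ratio 3:2 ⇒ n(HNO3) = 4.3251 mol.
Reaction (3): HNO3→Mg(NO3)2 ratio 2:1 ⇒ n(Mg(NO3)2) = 2.1626 mol.
Mass of Mg(NO3)2 = 2.1626 × 148.33 = 320.77 g.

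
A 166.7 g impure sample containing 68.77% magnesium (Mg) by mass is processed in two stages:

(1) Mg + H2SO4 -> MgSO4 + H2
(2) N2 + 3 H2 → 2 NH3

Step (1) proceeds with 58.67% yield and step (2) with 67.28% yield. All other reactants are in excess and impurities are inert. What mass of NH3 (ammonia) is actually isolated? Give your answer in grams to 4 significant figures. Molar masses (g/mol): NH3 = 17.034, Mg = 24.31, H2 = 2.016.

Pure Mg = 166.7 × 0.6877 = 114.64 g.
n(Mg) = 114.64 / 24.31 = 4.7157 mol.
Step 1 (Mg:H2 = 1:1): theoretical n(H2) = 4.7157 mol; at 58.67% yield, n(H2) = 2.7667 mol.
Step 2 (H2:NH3 = 3:2): theoretical n(NH3) = 1.8445 mol, so theoretical mass = 1.8445 × 17.034 = 31.419 g.
At 67.28% yield, actual mass of NH3 = 31.419 × 0.6728 = 21.139 g.

21.14 g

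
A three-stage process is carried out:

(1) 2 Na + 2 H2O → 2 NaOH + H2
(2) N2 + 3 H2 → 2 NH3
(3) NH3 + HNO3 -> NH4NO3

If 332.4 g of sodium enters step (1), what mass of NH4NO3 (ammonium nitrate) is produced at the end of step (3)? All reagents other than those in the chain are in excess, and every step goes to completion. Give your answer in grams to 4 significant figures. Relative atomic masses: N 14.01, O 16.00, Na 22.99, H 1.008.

385.8 g

M(Na) = 22.99 g/mol.
M(NH4NO3) = 2(14.01) + 4(1.008) + 3(16.00) = 80.052 g/mol.
n(Na) = 332.4 / 22.99 = 14.458 mol.
Reaction (1): Na→H2 ratio 2:1 ⇒ n(H2) = 7.2292 mol.
Reaction (2): H2→NH3 ratio 3:2 ⇒ n(NH3) = 4.8195 mol.
Reaction (3): NH3→NH4NO3 ratio 1:1 ⇒ n(NH4NO3) = 4.8195 mol.
Mass of NH4NO3 = 4.8195 × 80.052 = 385.81 g.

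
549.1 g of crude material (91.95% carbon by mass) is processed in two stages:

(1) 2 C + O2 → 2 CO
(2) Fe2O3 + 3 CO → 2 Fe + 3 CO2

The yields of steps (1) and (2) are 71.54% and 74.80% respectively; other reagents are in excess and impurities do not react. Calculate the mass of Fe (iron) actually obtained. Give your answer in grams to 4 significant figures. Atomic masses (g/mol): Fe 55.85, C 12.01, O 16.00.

837.6 g

Pure C = 549.1 × 0.9195 = 504.90 g.
M(C) = 12.01 g/mol.
M(Fe) = 55.85 g/mol.
n(C) = 504.90 / 12.01 = 42.040 mol.
Step 1 (C:CO = 2:2): theoretical n(CO) = 42.040 mol; at 71.54% yield, n(CO) = 30.075 mol.
Step 2 (CO:Fe = 3:2): theoretical n(Fe) = 20.050 mol, so theoretical mass = 20.050 × 55.85 = 1119.8 g.
At 74.80% yield, actual mass of Fe = 1119.8 × 0.7480 = 837.61 g.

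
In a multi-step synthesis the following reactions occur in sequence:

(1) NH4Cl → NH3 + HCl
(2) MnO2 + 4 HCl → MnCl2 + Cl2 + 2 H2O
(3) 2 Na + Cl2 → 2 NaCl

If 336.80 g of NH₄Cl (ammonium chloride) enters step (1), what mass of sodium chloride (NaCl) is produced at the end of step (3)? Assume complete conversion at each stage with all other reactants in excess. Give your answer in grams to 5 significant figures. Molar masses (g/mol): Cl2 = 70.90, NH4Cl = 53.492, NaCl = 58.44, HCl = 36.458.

n(NH4Cl) = 336.80 / 53.492 = 6.29627 mol.
Reaction (1): NH4Cl→HCl ratio 1:1 ⇒ n(HCl) = 6.29627 mol.
Reaction (2): HCl→Cl2 ratio 4:1 ⇒ n(Cl2) = 1.57407 mol.
Reaction (3): Cl2→NaCl ratio 1:2 ⇒ n(NaCl) = 3.14813 mol.
Mass of NaCl = 3.14813 × 58.44 = 183.977 g.

183.98 g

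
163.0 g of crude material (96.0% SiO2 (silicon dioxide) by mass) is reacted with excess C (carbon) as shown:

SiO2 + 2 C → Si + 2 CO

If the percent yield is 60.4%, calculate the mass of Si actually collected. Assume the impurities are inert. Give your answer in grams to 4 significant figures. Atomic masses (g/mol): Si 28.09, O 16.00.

Pure SiO2 available = 163.0 g × 0.960 = 156.48 g.
M(SiO2) = 28.09 + 2(16.00) = 60.09 g/mol.
M(Si) = 28.09 g/mol.
n(SiO2) = 156.48 g / 60.09 g/mol = 2.6041 mol.
From the equation the SiO2:Si mole ratio is 1:1, so n(Si) = 2.6041 × 1/1 = 2.6041 mol.
Mass of Si = 2.6041 mol × 28.09 g/mol = 73.149 g.
Actual mass collected = 73.149 g × 0.604 = 44.182 g.

44.18 g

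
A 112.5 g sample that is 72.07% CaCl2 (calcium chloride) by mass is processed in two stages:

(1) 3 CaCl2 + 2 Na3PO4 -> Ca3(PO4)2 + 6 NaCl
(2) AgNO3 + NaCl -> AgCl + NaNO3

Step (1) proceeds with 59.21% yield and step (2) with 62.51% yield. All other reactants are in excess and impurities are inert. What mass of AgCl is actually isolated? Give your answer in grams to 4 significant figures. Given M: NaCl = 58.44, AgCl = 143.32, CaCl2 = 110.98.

Pure CaCl2 = 112.5 × 0.7207 = 81.079 g.
n(CaCl2) = 81.079 / 110.98 = 0.73057 mol.
Step 1 (CaCl2:NaCl = 3:6): theoretical n(NaCl) = 1.4611 mol; at 59.21% yield, n(NaCl) = 0.86514 mol.
Step 2 (NaCl:AgCl = 1:1): theoretical n(AgCl) = 0.86514 mol, so theoretical mass = 0.86514 × 143.32 = 123.99 g.
At 62.51% yield, actual mass of AgCl = 123.99 × 0.6251 = 77.507 g.

77.51 g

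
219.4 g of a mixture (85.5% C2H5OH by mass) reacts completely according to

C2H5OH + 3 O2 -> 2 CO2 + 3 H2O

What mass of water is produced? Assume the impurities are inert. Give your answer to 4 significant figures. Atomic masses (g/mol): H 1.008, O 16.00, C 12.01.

Mass of pure C2H5OH = 219.4 g × 0.855 = 187.59 g.
M(C2H5OH) = 2(12.01) + 6(1.008) + 16.00 = 46.068 g/mol.
M(H2O) = 2(1.008) + 16.00 = 18.016 g/mol.
n(C2H5OH) = 187.59 g / 46.068 g/mol = 4.0720 mol.
From the equation the C2H5OH:H2O mole ratio is 1:3, so n(H2O) = 4.0720 × 3/1 = 12.216 mol.
Mass of H2O = 12.216 mol × 18.016 g/mol = 220.08 g.

220.1 g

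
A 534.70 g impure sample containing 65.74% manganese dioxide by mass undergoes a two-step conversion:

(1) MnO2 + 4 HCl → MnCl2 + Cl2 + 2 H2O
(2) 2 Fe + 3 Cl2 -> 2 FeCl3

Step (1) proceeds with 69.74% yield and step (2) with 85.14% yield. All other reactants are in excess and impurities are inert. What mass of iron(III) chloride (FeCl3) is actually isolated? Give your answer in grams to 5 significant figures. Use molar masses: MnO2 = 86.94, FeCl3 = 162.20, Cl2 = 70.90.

Pure MnO2 = 534.70 × 0.6574 = 351.512 g.
n(MnO2) = 351.512 / 86.94 = 4.04315 mol.
Step 1 (MnO2:Cl2 = 1:1): theoretical n(Cl2) = 4.04315 mol; at 69.74% yield, n(Cl2) = 2.81970 mol.
Step 2 (Cl2:FeCl3 = 3:2): theoretical n(FeCl3) = 1.87980 mol, so theoretical mass = 1.87980 × 162.20 = 304.903 g.
At 85.14% yield, actual mass of FeCl3 = 304.903 × 0.8514 = 259.594 g.

259.59 g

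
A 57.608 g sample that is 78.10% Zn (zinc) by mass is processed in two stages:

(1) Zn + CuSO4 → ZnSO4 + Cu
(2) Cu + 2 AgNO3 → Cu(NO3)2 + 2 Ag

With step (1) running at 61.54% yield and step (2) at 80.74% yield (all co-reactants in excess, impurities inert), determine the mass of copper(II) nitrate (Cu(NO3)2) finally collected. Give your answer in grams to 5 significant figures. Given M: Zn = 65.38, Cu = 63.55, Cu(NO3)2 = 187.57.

64.136 g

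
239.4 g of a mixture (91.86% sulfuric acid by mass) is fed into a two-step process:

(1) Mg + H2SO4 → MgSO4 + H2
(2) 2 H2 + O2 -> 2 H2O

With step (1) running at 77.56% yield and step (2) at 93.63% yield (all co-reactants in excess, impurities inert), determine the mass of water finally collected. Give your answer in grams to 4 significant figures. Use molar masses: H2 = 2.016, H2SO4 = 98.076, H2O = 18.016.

Pure H2SO4 = 239.4 × 0.9186 = 219.91 g.
n(H2SO4) = 219.91 / 98.076 = 2.2423 mol.
Step 1 (H2SO4:H2 = 1:1): theoretical n(H2) = 2.2423 mol; at 77.56% yield, n(H2) = 1.7391 mol.
Step 2 (H2:H2O = 2:2): theoretical n(H2O) = 1.7391 mol, so theoretical mass = 1.7391 × 18.016 = 31.332 g.
At 93.63% yield, actual mass of H2O = 31.332 × 0.9363 = 29.336 g.

29.34 g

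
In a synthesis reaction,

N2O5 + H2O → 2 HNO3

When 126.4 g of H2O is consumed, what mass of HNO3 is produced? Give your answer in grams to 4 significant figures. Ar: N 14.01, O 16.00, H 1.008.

884.3 g

M(H2O) = 2(1.008) + 16.00 = 18.016 g/mol.
M(HNO3) = 1.008 + 14.01 + 3(16.00) = 63.018 g/mol.
n(H2O) = 126.40 g / 18.016 g/mol = 7.0160 mol.
From the equation the H2O:HNO3 mole ratio is 1:2, so n(HNO3) = 7.0160 × 2/1 = 14.032 mol.
Mass of HNO3 = 14.032 mol × 63.018 g/mol = 884.27 g.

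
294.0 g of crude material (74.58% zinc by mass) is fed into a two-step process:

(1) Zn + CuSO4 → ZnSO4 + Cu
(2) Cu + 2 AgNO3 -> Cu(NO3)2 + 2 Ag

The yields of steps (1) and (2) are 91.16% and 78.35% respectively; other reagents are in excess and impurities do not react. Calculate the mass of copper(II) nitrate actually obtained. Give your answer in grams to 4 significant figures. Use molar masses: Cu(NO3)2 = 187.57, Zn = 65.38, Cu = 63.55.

Pure Zn = 294.0 × 0.7458 = 219.27 g.
n(Zn) = 219.27 / 65.38 = 3.3537 mol.
Step 1 (Zn:Cu = 1:1): theoretical n(Cu) = 3.3537 mol; at 91.16% yield, n(Cu) = 3.0572 mol.
Step 2 (Cu:Cu(NO3)2 = 1:1): theoretical n(Cu(NO3)2) = 3.0572 mol, so theoretical mass = 3.0572 × 187.57 = 573.45 g.
At 78.35% yield, actual mass of Cu(NO3)2 = 573.45 × 0.7835 = 449.29 g.

449.3 g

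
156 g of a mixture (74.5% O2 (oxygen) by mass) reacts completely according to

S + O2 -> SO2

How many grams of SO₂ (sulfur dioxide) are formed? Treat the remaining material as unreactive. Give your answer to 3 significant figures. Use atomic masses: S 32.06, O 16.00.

Mass of pure O2 = 156 g × 0.745 = 116.2 g.
M(O2) = 2(16.00) = 32.00 g/mol.
M(SO2) = 32.06 + 2(16.00) = 64.06 g/mol.
n(O2) = 116.2 g / 32.00 g/mol = 3.632 mol.
From the equation the O2:SO2 mole ratio is 1:1, so n(SO2) = 3.632 × 1/1 = 3.632 mol.
Mass of SO2 = 3.632 mol × 64.06 g/mol = 232.7 g.

233 g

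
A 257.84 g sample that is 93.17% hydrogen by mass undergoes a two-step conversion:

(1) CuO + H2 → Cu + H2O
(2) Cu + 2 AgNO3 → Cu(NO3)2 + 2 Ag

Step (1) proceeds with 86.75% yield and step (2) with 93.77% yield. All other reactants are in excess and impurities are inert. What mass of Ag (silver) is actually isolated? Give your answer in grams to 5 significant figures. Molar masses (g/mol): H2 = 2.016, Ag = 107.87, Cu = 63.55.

Pure H2 = 257.84 × 0.9317 = 240.230 g.
n(H2) = 240.230 / 2.016 = 119.161 mol.
Step 1 (H2:Cu = 1:1): theoretical n(Cu) = 119.161 mol; at 86.75% yield, n(Cu) = 103.373 mol.
Step 2 (Cu:Ag = 1:2): theoretical n(Ag) = 206.745 mol, so theoretical mass = 206.745 × 107.87 = 22301.6 g.
At 93.77% yield, actual mass of Ag = 22301.6 × 0.9377 = 20912.2 g.

20912 g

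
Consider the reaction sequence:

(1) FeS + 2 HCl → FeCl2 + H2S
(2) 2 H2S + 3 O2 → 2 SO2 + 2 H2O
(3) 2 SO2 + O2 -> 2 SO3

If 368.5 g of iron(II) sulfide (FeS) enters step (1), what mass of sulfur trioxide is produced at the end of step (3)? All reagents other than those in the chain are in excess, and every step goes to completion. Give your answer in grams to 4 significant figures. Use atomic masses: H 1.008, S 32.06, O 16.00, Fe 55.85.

M(FeS) = 55.85 + 32.06 = 87.91 g/mol.
M(SO3) = 32.06 + 3(16.00) = 80.06 g/mol.
n(FeS) = 368.5 / 87.91 = 4.1918 mol.
Reaction (1): FeS→H2S ratio 1:1 ⇒ n(H2S) = 4.1918 mol.
Reaction (2): H2S→SO2 ratio 2:2 ⇒ n(SO2) = 4.1918 mol.
Reaction (3): SO2→SO3 ratio 2:2 ⇒ n(SO3) = 4.1918 mol.
Mass of SO3 = 4.1918 × 80.06 = 335.59 g.

335.6 g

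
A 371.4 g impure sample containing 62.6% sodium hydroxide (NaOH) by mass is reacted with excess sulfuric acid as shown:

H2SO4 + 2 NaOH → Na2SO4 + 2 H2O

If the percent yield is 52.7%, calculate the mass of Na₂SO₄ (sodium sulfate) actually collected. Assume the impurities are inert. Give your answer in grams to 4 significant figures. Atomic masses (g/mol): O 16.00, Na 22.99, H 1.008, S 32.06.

217.6 g

Pure NaOH available = 371.4 g × 0.626 = 232.50 g.
M(NaOH) = 22.99 + 16.00 + 1.008 = 39.998 g/mol.
M(Na2SO4) = 2(22.99) + 32.06 + 4(16.00) = 142.04 g/mol.
n(NaOH) = 232.50 g / 39.998 g/mol = 5.8127 mol.
From the equation the NaOH:Na2SO4 mole ratio is 2:1, so n(Na2SO4) = 5.8127 × 1/2 = 2.9064 mol.
Mass of Na2SO4 = 2.9064 mol × 142.04 g/mol = 412.82 g.
Actual mass collected = 412.82 g × 0.527 = 217.56 g.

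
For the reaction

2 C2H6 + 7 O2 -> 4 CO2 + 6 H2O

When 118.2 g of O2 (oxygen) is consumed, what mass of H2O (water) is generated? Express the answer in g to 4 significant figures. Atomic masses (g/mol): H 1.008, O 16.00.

M(O2) = 2(16.00) = 32.00 g/mol.
M(H2O) = 2(1.008) + 16.00 = 18.016 g/mol.
n(O2) = 118.20 g / 32.00 g/mol = 3.6938 mol.
From the equation the O2:H2O mole ratio is 7:6, so n(H2O) = 3.6938 × 6/7 = 3.1661 mol.
Mass of H2O = 3.1661 mol × 18.016 g/mol = 57.040 g.

57.04 g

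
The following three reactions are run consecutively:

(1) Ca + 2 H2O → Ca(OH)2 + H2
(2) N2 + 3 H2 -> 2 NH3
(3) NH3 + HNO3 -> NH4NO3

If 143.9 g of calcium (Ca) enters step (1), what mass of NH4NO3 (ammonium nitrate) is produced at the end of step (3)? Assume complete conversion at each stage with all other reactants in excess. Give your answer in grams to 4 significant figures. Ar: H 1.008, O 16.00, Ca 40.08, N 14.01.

M(Ca) = 40.08 g/mol.
M(NH4NO3) = 2(14.01) + 4(1.008) + 3(16.00) = 80.052 g/mol.
n(Ca) = 143.9 / 40.08 = 3.5903 mol.
Reaction (1): Ca→H2 ratio 1:1 ⇒ n(H2) = 3.5903 mol.
Reaction (2): H2→NH3 ratio 3:2 ⇒ n(NH3) = 2.3935 mol.
Reaction (3): NH3→NH4NO3 ratio 1:1 ⇒ n(NH4NO3) = 2.3935 mol.
Mass of NH4NO3 = 2.3935 × 80.052 = 191.61 g.

191.6 g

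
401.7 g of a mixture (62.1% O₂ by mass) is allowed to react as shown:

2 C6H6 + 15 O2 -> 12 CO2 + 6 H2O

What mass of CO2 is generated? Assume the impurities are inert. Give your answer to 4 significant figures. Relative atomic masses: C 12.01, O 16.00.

274.5 g

Mass of pure O2 = 401.7 g × 0.621 = 249.46 g.
M(O2) = 2(16.00) = 32.00 g/mol.
M(CO2) = 12.01 + 2(16.00) = 44.01 g/mol.
n(O2) = 249.46 g / 32.00 g/mol = 7.7955 mol.
From the equation the O2:CO2 mole ratio is 15:12, so n(CO2) = 7.7955 × 12/15 = 6.2364 mol.
Mass of CO2 = 6.2364 mol × 44.01 g/mol = 274.46 g.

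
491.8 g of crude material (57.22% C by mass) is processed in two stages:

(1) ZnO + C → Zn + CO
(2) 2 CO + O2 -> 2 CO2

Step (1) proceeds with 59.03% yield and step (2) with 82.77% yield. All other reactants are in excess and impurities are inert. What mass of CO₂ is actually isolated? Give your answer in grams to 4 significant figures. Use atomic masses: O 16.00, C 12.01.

Pure C = 491.8 × 0.5722 = 281.41 g.
M(C) = 12.01 g/mol.
M(CO2) = 12.01 + 2(16.00) = 44.01 g/mol.
n(C) = 281.41 / 12.01 = 23.431 mol.
Step 1 (C:CO = 1:1): theoretical n(CO) = 23.431 mol; at 59.03% yield, n(CO) = 13.831 mol.
Step 2 (CO:CO2 = 2:2): theoretical n(CO2) = 13.831 mol, so theoretical mass = 13.831 × 44.01 = 608.72 g.
At 82.77% yield, actual mass of CO2 = 608.72 × 0.8277 = 503.84 g.

503.8 g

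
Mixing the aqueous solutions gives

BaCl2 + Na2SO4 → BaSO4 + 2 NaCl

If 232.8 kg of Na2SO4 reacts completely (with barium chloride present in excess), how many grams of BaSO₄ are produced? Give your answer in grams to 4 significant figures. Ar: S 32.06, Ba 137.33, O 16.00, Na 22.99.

M(Na2SO4) = 2(22.99) + 32.06 + 4(16.00) = 142.04 g/mol.
M(BaSO4) = 137.33 + 32.06 + 4(16.00) = 233.39 g/mol.
Convert: 232.8 kg = 232800 g.
n(Na2SO4) = 232800 g / 142.04 g/mol = 1639.0 mol.
From the equation the Na2SO4:BaSO4 mole ratio is 1:1, so n(BaSO4) = 1639.0 × 1/1 = 1639.0 mol.
Mass of BaSO4 = 1639.0 mol × 233.39 g/mol = 382520 g.

382500 g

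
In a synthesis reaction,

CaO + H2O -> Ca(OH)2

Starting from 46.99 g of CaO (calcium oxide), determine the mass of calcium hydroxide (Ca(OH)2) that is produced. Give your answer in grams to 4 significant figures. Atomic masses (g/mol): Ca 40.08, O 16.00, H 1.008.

62.09 g

M(CaO) = 40.08 + 16.00 = 56.08 g/mol.
M(Ca(OH)2) = 40.08 + 2(16.00) + 2(1.008) = 74.096 g/mol.
n(CaO) = 46.990 g / 56.08 g/mol = 0.83791 mol.
From the equation the CaO:Ca(OH)2 mole ratio is 1:1, so n(Ca(OH)2) = 0.83791 × 1/1 = 0.83791 mol.
Mass of Ca(OH)2 = 0.83791 mol × 74.096 g/mol = 62.086 g.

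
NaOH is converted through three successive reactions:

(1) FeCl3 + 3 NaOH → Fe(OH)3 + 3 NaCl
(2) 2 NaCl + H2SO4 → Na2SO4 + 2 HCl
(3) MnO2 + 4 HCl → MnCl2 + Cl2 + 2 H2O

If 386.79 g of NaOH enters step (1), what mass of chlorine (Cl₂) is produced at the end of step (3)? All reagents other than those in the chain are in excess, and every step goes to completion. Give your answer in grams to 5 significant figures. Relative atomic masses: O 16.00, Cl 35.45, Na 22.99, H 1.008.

171.40 g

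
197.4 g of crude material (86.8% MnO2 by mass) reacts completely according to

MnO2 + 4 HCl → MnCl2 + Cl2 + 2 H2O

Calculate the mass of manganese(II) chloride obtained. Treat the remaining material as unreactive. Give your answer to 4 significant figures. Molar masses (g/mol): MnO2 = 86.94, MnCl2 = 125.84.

Mass of pure MnO2 = 197.4 g × 0.868 = 171.34 g.
n(MnO2) = 171.34 g / 86.94 g/mol = 1.9708 mol.
From the equation the MnO2:MnCl2 mole ratio is 1:1, so n(MnCl2) = 1.9708 × 1/1 = 1.9708 mol.
Mass of MnCl2 = 1.9708 mol × 125.84 g/mol = 248.01 g.

248.0 g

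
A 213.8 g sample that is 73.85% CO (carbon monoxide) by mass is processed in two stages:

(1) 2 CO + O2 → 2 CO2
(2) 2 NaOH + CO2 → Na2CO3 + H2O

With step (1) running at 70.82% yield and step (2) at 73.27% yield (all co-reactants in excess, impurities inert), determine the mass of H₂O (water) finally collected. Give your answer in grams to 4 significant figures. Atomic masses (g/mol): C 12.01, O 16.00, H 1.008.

52.70 g

Pure CO = 213.8 × 0.7385 = 157.89 g.
M(CO) = 12.01 + 16.00 = 28.01 g/mol.
M(H2O) = 2(1.008) + 16.00 = 18.016 g/mol.
n(CO) = 157.89 / 28.01 = 5.6370 mol.
Step 1 (CO:CO2 = 2:2): theoretical n(CO2) = 5.6370 mol; at 70.82% yield, n(CO2) = 3.9921 mol.
Step 2 (CO2:H2O = 1:1): theoretical n(H2O) = 3.9921 mol, so theoretical mass = 3.9921 × 18.016 = 71.922 g.
At 73.27% yield, actual mass of H2O = 71.922 × 0.7327 = 52.697 g.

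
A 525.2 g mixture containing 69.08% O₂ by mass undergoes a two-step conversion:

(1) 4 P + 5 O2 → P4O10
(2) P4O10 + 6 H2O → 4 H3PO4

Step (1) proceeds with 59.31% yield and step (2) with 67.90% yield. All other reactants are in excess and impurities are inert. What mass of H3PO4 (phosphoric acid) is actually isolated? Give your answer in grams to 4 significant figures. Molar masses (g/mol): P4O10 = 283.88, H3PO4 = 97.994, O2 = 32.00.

357.9 g

Pure O2 = 525.2 × 0.6908 = 362.81 g.
n(O2) = 362.81 / 32.00 = 11.338 mol.
Step 1 (O2:P4O10 = 5:1): theoretical n(P4O10) = 2.2676 mol; at 59.31% yield, n(P4O10) = 1.3449 mol.
Step 2 (P4O10:H3PO4 = 1:4): theoretical n(H3PO4) = 5.3795 mol, so theoretical mass = 5.3795 × 97.994 = 527.16 g.
At 67.90% yield, actual mass of H3PO4 = 527.16 × 0.6790 = 357.94 g.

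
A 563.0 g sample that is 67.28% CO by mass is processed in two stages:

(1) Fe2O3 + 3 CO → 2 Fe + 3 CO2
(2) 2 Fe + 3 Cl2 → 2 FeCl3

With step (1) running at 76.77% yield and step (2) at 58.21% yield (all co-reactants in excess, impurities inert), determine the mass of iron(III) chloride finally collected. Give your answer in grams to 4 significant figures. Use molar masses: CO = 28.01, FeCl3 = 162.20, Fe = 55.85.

653.5 g

Pure CO = 563.0 × 0.6728 = 378.79 g.
n(CO) = 378.79 / 28.01 = 13.523 mol.
Step 1 (CO:Fe = 3:2): theoretical n(Fe) = 9.0155 mol; at 76.77% yield, n(Fe) = 6.9212 mol.
Step 2 (Fe:FeCl3 = 2:2): theoretical n(FeCl3) = 6.9212 mol, so theoretical mass = 6.9212 × 162.20 = 1122.6 g.
At 58.21% yield, actual mass of FeCl3 = 1122.6 × 0.5821 = 653.48 g.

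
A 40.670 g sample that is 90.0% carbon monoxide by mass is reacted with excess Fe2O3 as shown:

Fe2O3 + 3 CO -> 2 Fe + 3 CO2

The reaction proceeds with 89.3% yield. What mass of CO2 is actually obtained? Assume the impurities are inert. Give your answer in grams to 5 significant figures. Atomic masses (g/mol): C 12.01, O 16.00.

51.358 g

Pure CO available = 40.670 g × 0.900 = 36.6030 g.
M(CO) = 12.01 + 16.00 = 28.01 g/mol.
M(CO2) = 12.01 + 2(16.00) = 44.01 g/mol.
n(CO) = 36.6030 g / 28.01 g/mol = 1.30678 mol.
From the equation the CO:CO2 mole ratio is 3:3, so n(CO2) = 1.30678 × 3/3 = 1.30678 mol.
Mass of CO2 = 1.30678 mol × 44.01 g/mol = 57.5115 g.
Actual mass collected = 57.5115 g × 0.893 = 51.3578 g.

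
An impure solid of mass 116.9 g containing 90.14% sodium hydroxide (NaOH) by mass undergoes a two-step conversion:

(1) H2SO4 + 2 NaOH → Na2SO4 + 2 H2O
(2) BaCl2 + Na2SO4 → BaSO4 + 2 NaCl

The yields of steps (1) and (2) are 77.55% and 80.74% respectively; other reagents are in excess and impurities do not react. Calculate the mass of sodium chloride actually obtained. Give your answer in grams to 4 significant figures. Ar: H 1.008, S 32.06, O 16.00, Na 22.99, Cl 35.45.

96.40 g

Pure NaOH = 116.9 × 0.9014 = 105.37 g.
M(NaOH) = 22.99 + 16.00 + 1.008 = 39.998 g/mol.
M(NaCl) = 22.99 + 35.45 = 58.44 g/mol.
n(NaOH) = 105.37 / 39.998 = 2.6345 mol.
Step 1 (NaOH:Na2SO4 = 2:1): theoretical n(Na2SO4) = 1.3172 mol; at 77.55% yield, n(Na2SO4) = 1.0215 mol.
Step 2 (Na2SO4:NaCl = 1:2): theoretical n(NaCl) = 2.0430 mol, so theoretical mass = 2.0430 × 58.44 = 119.39 g.
At 80.74% yield, actual mass of NaCl = 119.39 × 0.8074 = 96.399 g.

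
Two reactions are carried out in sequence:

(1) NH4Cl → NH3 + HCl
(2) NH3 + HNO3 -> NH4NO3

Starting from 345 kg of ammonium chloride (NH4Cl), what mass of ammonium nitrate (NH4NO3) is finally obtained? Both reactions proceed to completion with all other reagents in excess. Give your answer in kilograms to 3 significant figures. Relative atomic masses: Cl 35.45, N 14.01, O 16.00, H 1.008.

M(NH4Cl) = 14.01 + 4(1.008) + 35.45 = 53.492 g/mol.
M(NH4NO3) = 2(14.01) + 4(1.008) + 3(16.00) = 80.052 g/mol.
345 kg = 345000 g.
n(NH4Cl) = 345000 / 53.492 = 6450 mol.
Step 1 gives a 1:1 ratio of NH4Cl to NH3, so n(NH3) = 6450 mol.
In step 2 the NH3:NH4NO3 ratio is 1:1, so n(NH4NO3) = 6450 mol.
Mass of NH4NO3 = 6450 × 80.052 = 516300 g = 516 kg.

516 kg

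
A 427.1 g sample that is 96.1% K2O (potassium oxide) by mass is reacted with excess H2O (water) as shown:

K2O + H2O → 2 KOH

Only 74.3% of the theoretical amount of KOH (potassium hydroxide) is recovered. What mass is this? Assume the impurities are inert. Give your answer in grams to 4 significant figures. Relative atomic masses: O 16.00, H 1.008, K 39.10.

Pure K2O available = 427.1 g × 0.961 = 410.44 g.
M(K2O) = 2(39.10) + 16.00 = 94.20 g/mol.
M(KOH) = 39.10 + 16.00 + 1.008 = 56.108 g/mol.
n(K2O) = 410.44 g / 94.20 g/mol = 4.3571 mol.
From the equation the K2O:KOH mole ratio is 1:2, so n(KOH) = 4.3571 × 2/1 = 8.7143 mol.
Mass of KOH = 8.7143 mol × 56.108 g/mol = 488.94 g.
Actual mass collected = 488.94 g × 0.743 = 363.28 g.

363.3 g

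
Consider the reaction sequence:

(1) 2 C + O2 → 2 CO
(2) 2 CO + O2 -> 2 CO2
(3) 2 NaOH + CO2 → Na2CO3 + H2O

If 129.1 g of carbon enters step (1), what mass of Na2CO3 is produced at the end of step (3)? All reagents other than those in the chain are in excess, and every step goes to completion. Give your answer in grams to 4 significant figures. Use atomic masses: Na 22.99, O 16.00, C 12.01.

1139 g

M(C) = 12.01 g/mol.
M(Na2CO3) = 2(22.99) + 12.01 + 3(16.00) = 105.99 g/mol.
n(C) = 129.1 / 12.01 = 10.749 mol.
Reaction (1): C→CO ratio 2:2 ⇒ n(CO) = 10.749 mol.
Reaction (2): CO→CO2 ratio 2:2 ⇒ n(CO2) = 10.749 mol.
Reaction (3): CO2→Na2CO3 ratio 1:1 ⇒ n(Na2CO3) = 10.749 mol.
Mass of Na2CO3 = 10.749 × 105.99 = 1139.3 g.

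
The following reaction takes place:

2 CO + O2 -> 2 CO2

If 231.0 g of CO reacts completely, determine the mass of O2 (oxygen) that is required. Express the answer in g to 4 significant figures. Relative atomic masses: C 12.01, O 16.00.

M(CO) = 12.01 + 16.00 = 28.01 g/mol.
M(O2) = 2(16.00) = 32.00 g/mol.
n(CO) = 231.00 g / 28.01 g/mol = 8.2471 mol.
From the equation the CO:O2 mole ratio is 2:1, so n(O2) = 8.2471 × 1/2 = 4.1235 mol.
Mass of O2 = 4.1235 mol × 32.00 g/mol = 131.95 g.

132.0 g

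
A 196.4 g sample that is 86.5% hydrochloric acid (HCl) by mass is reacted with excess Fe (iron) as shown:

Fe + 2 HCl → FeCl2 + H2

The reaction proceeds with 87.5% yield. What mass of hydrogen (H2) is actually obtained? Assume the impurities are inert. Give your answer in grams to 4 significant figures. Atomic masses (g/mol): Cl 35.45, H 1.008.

Pure HCl available = 196.4 g × 0.865 = 169.89 g.
M(HCl) = 1.008 + 35.45 = 36.458 g/mol.
M(H2) = 2(1.008) = 2.016 g/mol.
n(HCl) = 169.89 g / 36.458 g/mol = 4.6598 mol.
From the equation the HCl:H2 mole ratio is 2:1, so n(H2) = 4.6598 × 1/2 = 2.3299 mol.
Mass of H2 = 2.3299 mol × 2.016 g/mol = 4.6971 g.
Actual mass collected = 4.6971 g × 0.875 = 4.1099 g.

4.110 g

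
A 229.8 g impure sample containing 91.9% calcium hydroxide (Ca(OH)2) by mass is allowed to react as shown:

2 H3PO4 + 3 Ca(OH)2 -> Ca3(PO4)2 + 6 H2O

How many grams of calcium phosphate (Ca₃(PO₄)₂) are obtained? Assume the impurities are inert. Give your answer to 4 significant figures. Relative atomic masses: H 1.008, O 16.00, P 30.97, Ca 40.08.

294.7 g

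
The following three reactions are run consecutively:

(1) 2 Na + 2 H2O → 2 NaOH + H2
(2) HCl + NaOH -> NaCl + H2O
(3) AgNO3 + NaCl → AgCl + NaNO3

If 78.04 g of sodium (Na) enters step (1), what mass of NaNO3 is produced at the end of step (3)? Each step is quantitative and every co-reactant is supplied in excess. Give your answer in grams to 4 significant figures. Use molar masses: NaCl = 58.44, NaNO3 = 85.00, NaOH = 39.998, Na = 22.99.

288.5 g

n(Na) = 78.04 / 22.99 = 3.3945 mol.
Reaction (1): Na→NaOH ratio 2:2 ⇒ n(NaOH) = 3.3945 mol.
Reaction (2): NaOH→NaCl ratio 1:1 ⇒ n(NaCl) = 3.3945 mol.
Reaction (3): NaCl→NaNO3 ratio 1:1 ⇒ n(NaNO3) = 3.3945 mol.
Mass of NaNO3 = 3.3945 × 85.00 = 288.53 g.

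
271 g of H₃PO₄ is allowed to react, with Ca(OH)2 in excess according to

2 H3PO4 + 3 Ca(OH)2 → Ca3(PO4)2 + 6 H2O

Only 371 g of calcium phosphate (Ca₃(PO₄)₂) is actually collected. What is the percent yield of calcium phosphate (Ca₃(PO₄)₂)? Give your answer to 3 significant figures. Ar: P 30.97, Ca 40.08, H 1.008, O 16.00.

M(H3PO4) = 3(1.008) + 30.97 + 4(16.00) = 97.994 g/mol.
M(Ca3(PO4)2) = 3(40.08) + 2(30.97) + 8(16.00) = 310.18 g/mol.
n(H3PO4) = 271.0 g / 97.994 g/mol = 2.765 mol.
From the equation the H3PO4:Ca3(PO4)2 mole ratio is 2:1, so n(Ca3(PO4)2) = 2.765 × 1/2 = 1.383 mol.
Mass of Ca3(PO4)2 = 1.383 mol × 310.18 g/mol = 428.9 g.
This is the theoretical yield. Percent yield = 371 g / 428.9 g × 100% = 86.50%.

86.5 %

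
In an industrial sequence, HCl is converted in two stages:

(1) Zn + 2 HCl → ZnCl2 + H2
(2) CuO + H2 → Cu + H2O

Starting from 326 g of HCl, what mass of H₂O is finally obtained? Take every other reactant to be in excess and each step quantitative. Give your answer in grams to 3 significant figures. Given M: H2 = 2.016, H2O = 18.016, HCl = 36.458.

80.5 g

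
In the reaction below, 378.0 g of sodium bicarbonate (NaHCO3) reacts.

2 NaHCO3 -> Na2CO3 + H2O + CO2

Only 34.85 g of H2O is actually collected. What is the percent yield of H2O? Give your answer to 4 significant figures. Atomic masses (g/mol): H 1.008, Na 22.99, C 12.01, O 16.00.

M(NaHCO3) = 22.99 + 1.008 + 12.01 + 3(16.00) = 84.008 g/mol.
M(H2O) = 2(1.008) + 16.00 = 18.016 g/mol.
n(NaHCO3) = 378.00 g / 84.008 g/mol = 4.4996 mol.
From the equation the NaHCO3:H2O mole ratio is 2:1, so n(H2O) = 4.4996 × 1/2 = 2.2498 mol.
Mass of H2O = 2.2498 mol × 18.016 g/mol = 40.532 g.
This is the theoretical yield. Percent yield = 34.85 g / 40.532 g × 100% = 85.981%.

85.98 %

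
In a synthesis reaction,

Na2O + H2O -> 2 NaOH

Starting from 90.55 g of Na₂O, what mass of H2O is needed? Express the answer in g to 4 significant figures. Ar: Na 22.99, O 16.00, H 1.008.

26.32 g

M(Na2O) = 2(22.99) + 16.00 = 61.98 g/mol.
M(H2O) = 2(1.008) + 16.00 = 18.016 g/mol.
n(Na2O) = 90.550 g / 61.98 g/mol = 1.4610 mol.
From the equation the Na2O:H2O mole ratio is 1:1, so n(H2O) = 1.4610 × 1/1 = 1.4610 mol.
Mass of H2O = 1.4610 mol × 18.016 g/mol = 26.321 g.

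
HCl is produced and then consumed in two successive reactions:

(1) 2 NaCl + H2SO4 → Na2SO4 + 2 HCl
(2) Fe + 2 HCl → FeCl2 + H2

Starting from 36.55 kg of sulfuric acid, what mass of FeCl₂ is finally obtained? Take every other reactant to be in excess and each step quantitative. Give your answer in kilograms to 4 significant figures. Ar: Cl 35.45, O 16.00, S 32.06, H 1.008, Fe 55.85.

M(H2SO4) = 2(1.008) + 32.06 + 4(16.00) = 98.076 g/mol.
M(FeCl2) = 55.85 + 2(35.45) = 126.75 g/mol.
36.55 kg = 36550 g.
n(H2SO4) = 36550 / 98.076 = 372.67 mol.
Step 1 gives a 1:2 ratio of H2SO4 to HCl, so n(HCl) = 745.34 mol.
In step 2 the HCl:FeCl2 ratio is 2:1, so n(FeCl2) = 372.67 mol.
Mass of FeCl2 = 372.67 × 126.75 = 47236 g = 47.24 kg.

47.24 kg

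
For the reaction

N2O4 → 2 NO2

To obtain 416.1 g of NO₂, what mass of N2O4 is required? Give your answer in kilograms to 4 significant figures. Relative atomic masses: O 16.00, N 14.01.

M(NO2) = 14.01 + 2(16.00) = 46.01 g/mol.
M(N2O4) = 2(14.01) + 4(16.00) = 92.02 g/mol.
n(NO2) = 416.10 g / 46.01 g/mol = 9.0437 mol.
From the equation the NO2:N2O4 mole ratio is 2:1, so n(N2O4) = 9.0437 × 1/2 = 4.5218 mol.
Mass of N2O4 = 4.5218 mol × 92.02 g/mol = 416.10 g.
Converting to kg: 416.10 g = 0.4161 kg.

0.4161 kg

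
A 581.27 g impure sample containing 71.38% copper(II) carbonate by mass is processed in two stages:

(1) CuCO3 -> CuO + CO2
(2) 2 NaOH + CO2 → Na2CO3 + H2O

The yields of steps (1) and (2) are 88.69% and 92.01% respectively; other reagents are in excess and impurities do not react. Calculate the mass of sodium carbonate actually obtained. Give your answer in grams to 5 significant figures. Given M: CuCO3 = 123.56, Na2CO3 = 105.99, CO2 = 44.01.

Pure CuCO3 = 581.27 × 0.7138 = 414.911 g.
n(CuCO3) = 414.911 / 123.56 = 3.35797 mol.
Step 1 (CuCO3:CO2 = 1:1): theoretical n(CO2) = 3.35797 mol; at 88.69% yield, n(CO2) = 2.97818 mol.
Step 2 (CO2:Na2CO3 = 1:1): theoretical n(Na2CO3) = 2.97818 mol, so theoretical mass = 2.97818 × 105.99 = 315.657 g.
At 92.01% yield, actual mass of Na2CO3 = 315.657 × 0.9201 = 290.436 g.

290.44 g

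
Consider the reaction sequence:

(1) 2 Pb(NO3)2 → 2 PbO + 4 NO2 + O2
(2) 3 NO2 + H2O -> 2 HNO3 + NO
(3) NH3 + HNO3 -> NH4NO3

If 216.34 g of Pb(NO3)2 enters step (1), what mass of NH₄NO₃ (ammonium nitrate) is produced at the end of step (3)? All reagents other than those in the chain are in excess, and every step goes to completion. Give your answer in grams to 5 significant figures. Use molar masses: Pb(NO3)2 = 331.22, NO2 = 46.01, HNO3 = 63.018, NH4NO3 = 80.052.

69.716 g

n(Pb(NO3)2) = 216.34 / 331.22 = 0.653161 mol.
Reaction (1): Pb(NO3)2→NO2 ratio 2:4 ⇒ n(NO2) = 1.30632 mol.
Reaction (2): NO2→HNO3 ratio 3:2 ⇒ n(HNO3) = 0.870881 mol.
Reaction (3): HNO3→NH4NO3 ratio 1:1 ⇒ n(NH4NO3) = 0.870881 mol.
Mass of NH4NO3 = 0.870881 × 80.052 = 69.7158 g.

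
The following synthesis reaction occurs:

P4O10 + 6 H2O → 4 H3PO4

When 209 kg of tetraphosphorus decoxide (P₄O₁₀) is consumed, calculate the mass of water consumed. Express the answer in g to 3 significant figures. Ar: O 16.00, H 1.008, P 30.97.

79600 g

M(P4O10) = 4(30.97) + 10(16.00) = 283.88 g/mol.
M(H2O) = 2(1.008) + 16.00 = 18.016 g/mol.
Convert: 209 kg = 209000 g.
n(P4O10) = 209000 g / 283.88 g/mol = 736.2 mol.
From the equation the P4O10:H2O mole ratio is 1:6, so n(H2O) = 736.2 × 6/1 = 4417 mol.
Mass of H2O = 4417 mol × 18.016 g/mol = 79580 g.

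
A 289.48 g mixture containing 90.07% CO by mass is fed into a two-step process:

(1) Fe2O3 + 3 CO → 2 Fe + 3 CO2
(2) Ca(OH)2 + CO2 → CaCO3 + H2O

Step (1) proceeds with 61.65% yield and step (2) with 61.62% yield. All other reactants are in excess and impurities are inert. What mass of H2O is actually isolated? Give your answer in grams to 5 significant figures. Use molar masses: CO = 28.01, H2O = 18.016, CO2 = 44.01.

Pure CO = 289.48 × 0.9007 = 260.735 g.
n(CO) = 260.735 / 28.01 = 9.30863 mol.
Step 1 (CO:CO2 = 3:3): theoretical n(CO2) = 9.30863 mol; at 61.65% yield, n(CO2) = 5.73877 mol.
Step 2 (CO2:H2O = 1:1): theoretical n(H2O) = 5.73877 mol, so theoretical mass = 5.73877 × 18.016 = 103.390 g.
At 61.62% yield, actual mass of H2O = 103.390 × 0.6162 = 63.7087 g.

63.709 g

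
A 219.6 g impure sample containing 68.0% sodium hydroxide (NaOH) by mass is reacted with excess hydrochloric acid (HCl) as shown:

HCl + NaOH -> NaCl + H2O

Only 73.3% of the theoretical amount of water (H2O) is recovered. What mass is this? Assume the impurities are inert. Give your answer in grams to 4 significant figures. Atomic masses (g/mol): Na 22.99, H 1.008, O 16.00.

49.30 g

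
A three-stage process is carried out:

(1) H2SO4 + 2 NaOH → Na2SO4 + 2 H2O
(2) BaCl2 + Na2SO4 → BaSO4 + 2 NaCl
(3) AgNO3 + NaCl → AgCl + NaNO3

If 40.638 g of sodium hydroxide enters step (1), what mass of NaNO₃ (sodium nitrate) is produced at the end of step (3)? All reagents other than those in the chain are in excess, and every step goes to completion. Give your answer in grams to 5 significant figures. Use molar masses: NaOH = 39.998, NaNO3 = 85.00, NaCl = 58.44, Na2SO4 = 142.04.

86.360 g

n(NaOH) = 40.638 / 39.998 = 1.01600 mol.
Reaction (1): NaOH→Na2SO4 ratio 2:1 ⇒ n(Na2SO4) = 0.508000 mol.
Reaction (2): Na2SO4→NaCl ratio 1:2 ⇒ n(NaCl) = 1.01600 mol.
Reaction (3): NaCl→NaNO3 ratio 1:1 ⇒ n(NaNO3) = 1.01600 mol.
Mass of NaNO3 = 1.01600 × 85.00 = 86.3601 g.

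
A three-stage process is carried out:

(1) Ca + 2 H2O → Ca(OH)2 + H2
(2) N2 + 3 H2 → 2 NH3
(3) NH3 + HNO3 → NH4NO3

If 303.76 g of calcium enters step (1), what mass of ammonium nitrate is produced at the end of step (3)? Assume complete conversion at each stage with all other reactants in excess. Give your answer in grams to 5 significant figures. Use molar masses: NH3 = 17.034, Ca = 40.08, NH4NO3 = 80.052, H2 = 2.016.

404.47 g

n(Ca) = 303.76 / 40.08 = 7.57884 mol.
Reaction (1): Ca→H2 ratio 1:1 ⇒ n(H2) = 7.57884 mol.
Reaction (2): H2→NH3 ratio 3:2 ⇒ n(NH3) = 5.05256 mol.
Reaction (3): NH3→NH4NO3 ratio 1:1 ⇒ n(NH4NO3) = 5.05256 mol.
Mass of NH4NO3 = 5.05256 × 80.052 = 404.468 g.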